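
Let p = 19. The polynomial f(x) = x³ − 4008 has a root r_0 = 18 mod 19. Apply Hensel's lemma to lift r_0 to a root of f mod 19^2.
r_1 = 132 (mod 361)

Hensel: r_{i+1} = r_i − f(r_i)/f′(r_i) mod 19^{i+2}, where f′(x) = 3x². Iterate:
  r_0 = 18 (mod 19)
  r_1 = 132 (mod 361)
Final: r = 132 with f(r) ≡ 0 mod 19^2.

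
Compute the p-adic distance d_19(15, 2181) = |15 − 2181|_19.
d_19(15, 2181) = 1/361

Step 1 — x − y = 15 − 2181 = -2166. Step 2 — v_19(-2166) = 2 (factor: -2166 = −(19^2 · 6); the sign does not affect v_p). Step 3 — |x − y|_19 = 19^{-2} = 1/361.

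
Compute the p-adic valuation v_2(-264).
v_2(-264) = 3

v_2(n) is the largest exponent k such that 2^k divides n. Factor out: -264 = -2^3 · 33. (Sign doesn't affect v_p.) So v_2(-264) = 3.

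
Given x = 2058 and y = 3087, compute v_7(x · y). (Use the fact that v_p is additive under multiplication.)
v_7(6353046) = 6

v_p(x) = 3 (factor: 2058 = 7^3 · 6); v_p(y) = 3 (factor: 3087 = 7^3 · 9). Additivity: v_p(xy) = v_p(x) + v_p(y) = 3 + 3 = 6. (Direct check: xy = 6353046 = 7^6 · (54).)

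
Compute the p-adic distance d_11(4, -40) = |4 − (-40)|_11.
d_11(4, -40) = 1/11

Step 1 — x − y = 4 − (-40) = 44. Step 2 — v_11(44) = 1 (factor: 44 = (11^1 · 4); the sign does not affect v_p). Step 3 — |x − y|_11 = 11^{-1} = 1/11.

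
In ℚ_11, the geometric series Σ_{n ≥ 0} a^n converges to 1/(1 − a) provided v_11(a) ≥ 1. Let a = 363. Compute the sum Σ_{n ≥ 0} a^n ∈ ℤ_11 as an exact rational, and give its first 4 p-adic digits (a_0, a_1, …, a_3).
Σ a^n = 1/(1 − a) = -1/362;  first 4 digits = (1, 0, 3, 0)

v_11(a) = 2 ≥ 1, so the series converges in ℤ_11 to 1/(1 − a) = 1/(1 − 363) = -1/362. Expand this rational in ℤ_11: compute digits iteratively via d_i = x_i mod 11, x_{i+1} = (x_i − d_i)/11. The first 4 digits are (1, 0, 3, 0).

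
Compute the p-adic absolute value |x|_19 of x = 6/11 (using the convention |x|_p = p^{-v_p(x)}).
|6/11|_19 = 1

Step 1 — compute v_19(x) by factoring powers of 19 out of the numerator and denominator: v_19(6/11) = 0. Step 2 — apply |x|_p = p^{-v_p(x)} = 19^{0} = 1.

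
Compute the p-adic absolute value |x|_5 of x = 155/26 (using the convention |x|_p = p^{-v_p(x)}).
|155/26|_5 = 1/5

Step 1 — compute v_5(x) by factoring powers of 5 out of the numerator and denominator: v_5(155/26) = 1. Step 2 — apply |x|_p = p^{-v_p(x)} = 5^{-1} = 1/5.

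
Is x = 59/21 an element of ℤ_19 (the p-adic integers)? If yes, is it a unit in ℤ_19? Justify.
x ∈ ℤ_19^× (unit); v_19(x) = 0

ℤ_19 = {x ∈ ℚ_19 : v_19(x) ≥ 0} and ℤ_19^× = {x ∈ ℤ_19 : v_19(x) = 0}. Here v_19(59/21) = v_19(num) − v_19(den) = 0; compare against these criteria.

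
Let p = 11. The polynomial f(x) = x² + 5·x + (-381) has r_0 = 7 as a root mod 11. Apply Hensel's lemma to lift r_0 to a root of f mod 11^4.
r_3 = 14428 (mod 14641)

Hensel: r_{i+1} = r_i − f(r_i)·(f′(r_i))^{-1} mod 11^{i+2}, f′(x) = 2x + 5. Iterate:
  r_0 = 7 (mod 11)
  r_1 = 29 (mod 121)
  r_2 = 1118 (mod 1331)
  r_3 = 14428 (mod 14641)
Final: r = 14428 satisfies f(r) ≡ 0 mod 11^4.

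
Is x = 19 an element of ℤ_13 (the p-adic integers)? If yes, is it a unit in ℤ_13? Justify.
x ∈ ℤ_13^× (unit); v_13(x) = 0

ℤ_13 = {x ∈ ℚ_13 : v_13(x) ≥ 0} and ℤ_13^× = {x ∈ ℤ_13 : v_13(x) = 0}. Here v_13(19) = v_13(num) − v_13(den) = 0; compare against these criteria.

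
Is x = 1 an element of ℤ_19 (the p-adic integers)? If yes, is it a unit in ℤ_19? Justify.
x ∈ ℤ_19^× (unit); v_19(x) = 0

ℤ_19 = {x ∈ ℚ_19 : v_19(x) ≥ 0} and ℤ_19^× = {x ∈ ℤ_19 : v_19(x) = 0}. Here v_19(1) = v_19(num) − v_19(den) = 0; compare against these criteria.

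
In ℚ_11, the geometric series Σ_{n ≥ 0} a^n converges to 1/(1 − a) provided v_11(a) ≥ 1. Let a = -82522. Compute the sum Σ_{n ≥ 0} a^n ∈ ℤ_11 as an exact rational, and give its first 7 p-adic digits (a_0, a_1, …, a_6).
Σ a^n = 1/(1 − a) = 1/82523;  first 7 digits = (1, 0, 0, 4, 5, 10, 4)

v_11(a) = 3 ≥ 1, so the series converges in ℤ_11 to 1/(1 − a) = 1/(1 − (-82522)) = 1/82523. Expand this rational in ℤ_11: compute digits iteratively via d_i = x_i mod 11, x_{i+1} = (x_i − d_i)/11. The first 7 digits are (1, 0, 0, 4, 5, 10, 4).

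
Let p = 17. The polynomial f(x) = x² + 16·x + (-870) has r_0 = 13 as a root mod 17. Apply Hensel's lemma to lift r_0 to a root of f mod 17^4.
r_3 = 2495 (mod 83521)

Hensel: r_{i+1} = r_i − f(r_i)·(f′(r_i))^{-1} mod 17^{i+2}, f′(x) = 2x + 16. Iterate:
  r_0 = 13 (mod 17)
  r_1 = 183 (mod 289)
  r_2 = 2495 (mod 4913)
  r_3 = 2495 (mod 83521)
Final: r = 2495 satisfies f(r) ≡ 0 mod 17^4.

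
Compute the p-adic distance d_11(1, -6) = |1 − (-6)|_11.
d_11(1, -6) = 1

Step 1 — x − y = 1 − (-6) = 7. Step 2 — v_11(7) = 0 (factor: 7 = (11^0 · 7); the sign does not affect v_p). Step 3 — |x − y|_11 = 11^{0} = 1.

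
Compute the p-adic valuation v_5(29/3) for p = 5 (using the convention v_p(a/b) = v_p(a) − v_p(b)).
v_5(29/3) = 0

Factor powers of 5 from the numerator and denominator of the reduced fraction: 29 = 5^0 · 29 and 3 = 5^0 · 3. Apply v_p(a/b) = v_p(a) − v_p(b): v_5(29/3) = 0 − 0 = 0.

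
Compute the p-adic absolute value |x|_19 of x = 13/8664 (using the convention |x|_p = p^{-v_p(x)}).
|13/8664|_19 = 361

Step 1 — compute v_19(x) by factoring powers of 19 out of the numerator and denominator: v_19(13/8664) = -2. Step 2 — apply |x|_p = p^{-v_p(x)} = 19^{2} = 361.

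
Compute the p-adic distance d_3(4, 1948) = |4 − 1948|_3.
d_3(4, 1948) = 1/243

Step 1 — x − y = 4 − 1948 = -1944. Step 2 — v_3(-1944) = 5 (factor: -1944 = −(3^5 · 8); the sign does not affect v_p). Step 3 — |x − y|_3 = 3^{-5} = 1/243.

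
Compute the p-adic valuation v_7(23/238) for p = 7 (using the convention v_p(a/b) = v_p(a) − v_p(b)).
v_7(23/238) = -1

Factor powers of 7 from the numerator and denominator of the reduced fraction: 23 = 7^0 · 23 and 238 = 7^1 · 34. Apply v_p(a/b) = v_p(a) − v_p(b): v_7(23/238) = 0 − 1 = -1.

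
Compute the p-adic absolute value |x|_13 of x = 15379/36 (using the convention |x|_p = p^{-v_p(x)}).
|15379/36|_13 = 1/2197

Step 1 — compute v_13(x) by factoring powers of 13 out of the numerator and denominator: v_13(15379/36) = 3. Step 2 — apply |x|_p = p^{-v_p(x)} = 13^{-3} = 1/2197.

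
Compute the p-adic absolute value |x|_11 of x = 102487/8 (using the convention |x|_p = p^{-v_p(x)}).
|102487/8|_11 = 1/14641

Step 1 — compute v_11(x) by factoring powers of 11 out of the numerator and denominator: v_11(102487/8) = 4. Step 2 — apply |x|_p = p^{-v_p(x)} = 11^{-4} = 1/14641.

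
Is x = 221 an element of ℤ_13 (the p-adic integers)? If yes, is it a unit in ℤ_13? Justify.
x ∈ ℤ_13 but not a unit; v_13(x) = 1 > 0

ℤ_13 = {x ∈ ℚ_13 : v_13(x) ≥ 0} and ℤ_13^× = {x ∈ ℤ_13 : v_13(x) = 0}. Here v_13(221) = v_13(num) − v_13(den) = 1; compare against these criteria.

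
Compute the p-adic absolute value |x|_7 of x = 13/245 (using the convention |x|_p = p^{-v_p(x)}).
|13/245|_7 = 49

Step 1 — compute v_7(x) by factoring powers of 7 out of the numerator and denominator: v_7(13/245) = -2. Step 2 — apply |x|_p = p^{-v_p(x)} = 7^{2} = 49.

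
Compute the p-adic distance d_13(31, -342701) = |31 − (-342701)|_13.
d_13(31, -342701) = 1/28561

Step 1 — x − y = 31 − (-342701) = 342732. Step 2 — v_13(342732) = 4 (factor: 342732 = (13^4 · 12); the sign does not affect v_p). Step 3 — |x − y|_13 = 13^{-4} = 1/28561.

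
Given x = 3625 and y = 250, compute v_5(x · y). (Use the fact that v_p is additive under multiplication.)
v_5(906250) = 6

v_p(x) = 3 (factor: 3625 = 5^3 · 29); v_p(y) = 3 (factor: 250 = 5^3 · 2). Additivity: v_p(xy) = v_p(x) + v_p(y) = 3 + 3 = 6. (Direct check: xy = 906250 = 5^6 · (58).)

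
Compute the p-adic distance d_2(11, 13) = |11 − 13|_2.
d_2(11, 13) = 1/2

Step 1 — x − y = 11 − 13 = -2. Step 2 — v_2(-2) = 1 (factor: -2 = −(2^1 · 1); the sign does not affect v_p). Step 3 — |x − y|_2 = 2^{-1} = 1/2.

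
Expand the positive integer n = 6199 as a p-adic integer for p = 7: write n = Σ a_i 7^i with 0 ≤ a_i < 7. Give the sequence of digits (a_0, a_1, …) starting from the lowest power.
(a_0, a_1, …) = (4, 3, 0, 4, 2)

Repeated division by 7 gives the digits low-to-high: 6199 = 4 + 3·7^1 + 4·7^3 + 2·7^4. Digit sequence: (4, 3, 0, 4, 2).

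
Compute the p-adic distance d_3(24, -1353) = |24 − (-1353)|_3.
d_3(24, -1353) = 1/81

Step 1 — x − y = 24 − (-1353) = 1377. Step 2 — v_3(1377) = 4 (factor: 1377 = (3^4 · 17); the sign does not affect v_p). Step 3 — |x − y|_3 = 3^{-4} = 1/81.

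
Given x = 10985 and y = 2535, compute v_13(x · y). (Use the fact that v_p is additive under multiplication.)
v_13(27846975) = 5

v_p(x) = 3 (factor: 10985 = 13^3 · 5); v_p(y) = 2 (factor: 2535 = 13^2 · 15). Additivity: v_p(xy) = v_p(x) + v_p(y) = 3 + 2 = 5. (Direct check: xy = 27846975 = 13^5 · (75).)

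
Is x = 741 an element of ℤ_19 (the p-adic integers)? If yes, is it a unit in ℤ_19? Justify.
x ∈ ℤ_19 but not a unit; v_19(x) = 1 > 0

ℤ_19 = {x ∈ ℚ_19 : v_19(x) ≥ 0} and ℤ_19^× = {x ∈ ℤ_19 : v_19(x) = 0}. Here v_19(741) = v_19(num) − v_19(den) = 1; compare against these criteria.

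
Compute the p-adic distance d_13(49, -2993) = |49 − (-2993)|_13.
d_13(49, -2993) = 1/169

Step 1 — x − y = 49 − (-2993) = 3042. Step 2 — v_13(3042) = 2 (factor: 3042 = (13^2 · 18); the sign does not affect v_p). Step 3 — |x − y|_13 = 13^{-2} = 1/169.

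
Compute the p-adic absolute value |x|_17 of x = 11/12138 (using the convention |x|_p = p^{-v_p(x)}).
|11/12138|_17 = 289

Step 1 — compute v_17(x) by factoring powers of 17 out of the numerator and denominator: v_17(11/12138) = -2. Step 2 — apply |x|_p = p^{-v_p(x)} = 17^{2} = 289.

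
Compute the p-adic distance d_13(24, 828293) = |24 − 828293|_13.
d_13(24, 828293) = 1/28561

Step 1 — x − y = 24 − 828293 = -828269. Step 2 — v_13(-828269) = 4 (factor: -828269 = −(13^4 · 29); the sign does not affect v_p). Step 3 — |x − y|_13 = 13^{-4} = 1/28561.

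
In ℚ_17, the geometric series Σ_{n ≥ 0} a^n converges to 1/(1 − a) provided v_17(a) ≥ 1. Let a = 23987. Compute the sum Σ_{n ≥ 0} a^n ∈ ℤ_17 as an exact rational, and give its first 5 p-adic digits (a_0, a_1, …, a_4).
Σ a^n = 1/(1 − a) = -1/23986;  first 5 digits = (1, 0, 15, 4, 4)

v_17(a) = 2 ≥ 1, so the series converges in ℤ_17 to 1/(1 − a) = 1/(1 − 23987) = -1/23986. Expand this rational in ℤ_17: compute digits iteratively via d_i = x_i mod 17, x_{i+1} = (x_i − d_i)/17. The first 5 digits are (1, 0, 15, 4, 4).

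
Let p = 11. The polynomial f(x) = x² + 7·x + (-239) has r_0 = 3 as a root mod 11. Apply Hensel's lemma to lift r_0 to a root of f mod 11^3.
r_2 = 894 (mod 1331)

Hensel: r_{i+1} = r_i − f(r_i)·(f′(r_i))^{-1} mod 11^{i+2}, f′(x) = 2x + 7. Iterate:
  r_0 = 3 (mod 11)
  r_1 = 47 (mod 121)
  r_2 = 894 (mod 1331)
Final: r = 894 satisfies f(r) ≡ 0 mod 11^3.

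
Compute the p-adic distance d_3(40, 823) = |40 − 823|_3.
d_3(40, 823) = 1/27

Step 1 — x − y = 40 − 823 = -783. Step 2 — v_3(-783) = 3 (factor: -783 = −(3^3 · 29); the sign does not affect v_p). Step 3 — |x − y|_3 = 3^{-3} = 1/27.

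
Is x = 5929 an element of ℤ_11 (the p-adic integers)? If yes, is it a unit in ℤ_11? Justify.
x ∈ ℤ_11 but not a unit; v_11(x) = 2 > 0

ℤ_11 = {x ∈ ℚ_11 : v_11(x) ≥ 0} and ℤ_11^× = {x ∈ ℤ_11 : v_11(x) = 0}. Here v_11(5929) = v_11(num) − v_11(den) = 2; compare against these criteria.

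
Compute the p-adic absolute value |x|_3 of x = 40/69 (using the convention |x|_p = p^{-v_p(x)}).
|40/69|_3 = 3

Step 1 — compute v_3(x) by factoring powers of 3 out of the numerator and denominator: v_3(40/69) = -1. Step 2 — apply |x|_p = p^{-v_p(x)} = 3^{1} = 3.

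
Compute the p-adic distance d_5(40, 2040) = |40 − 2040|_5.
d_5(40, 2040) = 1/125

Step 1 — x − y = 40 − 2040 = -2000. Step 2 — v_5(-2000) = 3 (factor: -2000 = −(5^3 · 16); the sign does not affect v_p). Step 3 — |x − y|_5 = 5^{-3} = 1/125.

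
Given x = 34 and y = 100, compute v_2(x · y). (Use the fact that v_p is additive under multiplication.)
v_2(3400) = 3

v_p(x) = 1 (factor: 34 = 2^1 · 17); v_p(y) = 2 (factor: 100 = 2^2 · 25). Additivity: v_p(xy) = v_p(x) + v_p(y) = 1 + 2 = 3. (Direct check: xy = 3400 = 2^3 · (425).)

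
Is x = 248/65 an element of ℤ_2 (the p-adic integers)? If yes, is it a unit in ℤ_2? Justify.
x ∈ ℤ_2 but not a unit; v_2(x) = 3 > 0

ℤ_2 = {x ∈ ℚ_2 : v_2(x) ≥ 0} and ℤ_2^× = {x ∈ ℤ_2 : v_2(x) = 0}. Here v_2(248/65) = v_2(num) − v_2(den) = 3; compare against these criteria.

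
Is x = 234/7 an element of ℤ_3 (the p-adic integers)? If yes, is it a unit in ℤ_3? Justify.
x ∈ ℤ_3 but not a unit; v_3(x) = 2 > 0

ℤ_3 = {x ∈ ℚ_3 : v_3(x) ≥ 0} and ℤ_3^× = {x ∈ ℤ_3 : v_3(x) = 0}. Here v_3(234/7) = v_3(num) − v_3(den) = 2; compare against these criteria.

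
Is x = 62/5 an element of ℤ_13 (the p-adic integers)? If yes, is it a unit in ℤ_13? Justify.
x ∈ ℤ_13^× (unit); v_13(x) = 0

ℤ_13 = {x ∈ ℚ_13 : v_13(x) ≥ 0} and ℤ_13^× = {x ∈ ℤ_13 : v_13(x) = 0}. Here v_13(62/5) = v_13(num) − v_13(den) = 0; compare against these criteria.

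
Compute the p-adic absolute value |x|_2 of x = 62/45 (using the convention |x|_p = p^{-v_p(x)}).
|62/45|_2 = 1/2

Step 1 — compute v_2(x) by factoring powers of 2 out of the numerator and denominator: v_2(62/45) = 1. Step 2 — apply |x|_p = p^{-v_p(x)} = 2^{-1} = 1/2.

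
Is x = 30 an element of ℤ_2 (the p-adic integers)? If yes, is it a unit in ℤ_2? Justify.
x ∈ ℤ_2 but not a unit; v_2(x) = 1 > 0

ℤ_2 = {x ∈ ℚ_2 : v_2(x) ≥ 0} and ℤ_2^× = {x ∈ ℤ_2 : v_2(x) = 0}. Here v_2(30) = v_2(num) − v_2(den) = 1; compare against these criteria.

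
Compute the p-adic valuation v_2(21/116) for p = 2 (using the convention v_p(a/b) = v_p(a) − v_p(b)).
v_2(21/116) = -2

Factor powers of 2 from the numerator and denominator of the reduced fraction: 21 = 2^0 · 21 and 116 = 2^2 · 29. Apply v_p(a/b) = v_p(a) − v_p(b): v_2(21/116) = 0 − 2 = -2.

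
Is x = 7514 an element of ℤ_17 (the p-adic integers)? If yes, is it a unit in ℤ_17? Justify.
x ∈ ℤ_17 but not a unit; v_17(x) = 2 > 0

ℤ_17 = {x ∈ ℚ_17 : v_17(x) ≥ 0} and ℤ_17^× = {x ∈ ℤ_17 : v_17(x) = 0}. Here v_17(7514) = v_17(num) − v_17(den) = 2; compare against these criteria.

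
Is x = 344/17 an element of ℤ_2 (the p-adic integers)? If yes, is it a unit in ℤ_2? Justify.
x ∈ ℤ_2 but not a unit; v_2(x) = 3 > 0

ℤ_2 = {x ∈ ℚ_2 : v_2(x) ≥ 0} and ℤ_2^× = {x ∈ ℤ_2 : v_2(x) = 0}. Here v_2(344/17) = v_2(num) − v_2(den) = 3; compare against these criteria.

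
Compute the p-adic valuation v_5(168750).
v_5(168750) = 5

v_5(n) is the largest exponent k such that 5^k divides n. Factor out: 168750 = 5^5 · 54. (Sign doesn't affect v_p.) So v_5(168750) = 5.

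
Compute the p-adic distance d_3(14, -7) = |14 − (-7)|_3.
d_3(14, -7) = 1/3

Step 1 — x − y = 14 − (-7) = 21. Step 2 — v_3(21) = 1 (factor: 21 = (3^1 · 7); the sign does not affect v_p). Step 3 — |x − y|_3 = 3^{-1} = 1/3.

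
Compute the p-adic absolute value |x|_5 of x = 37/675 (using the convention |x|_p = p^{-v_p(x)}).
|37/675|_5 = 25

Step 1 — compute v_5(x) by factoring powers of 5 out of the numerator and denominator: v_5(37/675) = -2. Step 2 — apply |x|_p = p^{-v_p(x)} = 5^{2} = 25.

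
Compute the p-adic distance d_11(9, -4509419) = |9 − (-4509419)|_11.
d_11(9, -4509419) = 1/161051

Step 1 — x − y = 9 − (-4509419) = 4509428. Step 2 — v_11(4509428) = 5 (factor: 4509428 = (11^5 · 28); the sign does not affect v_p). Step 3 — |x − y|_11 = 11^{-5} = 1/161051.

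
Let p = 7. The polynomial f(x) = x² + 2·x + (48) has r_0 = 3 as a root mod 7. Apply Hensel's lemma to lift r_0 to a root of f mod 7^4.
r_3 = 1557 (mod 2401)

Hensel: r_{i+1} = r_i − f(r_i)·(f′(r_i))^{-1} mod 7^{i+2}, f′(x) = 2x + 2. Iterate:
  r_0 = 3 (mod 7)
  r_1 = 38 (mod 49)
  r_2 = 185 (mod 343)
  r_3 = 1557 (mod 2401)
Final: r = 1557 satisfies f(r) ≡ 0 mod 7^4.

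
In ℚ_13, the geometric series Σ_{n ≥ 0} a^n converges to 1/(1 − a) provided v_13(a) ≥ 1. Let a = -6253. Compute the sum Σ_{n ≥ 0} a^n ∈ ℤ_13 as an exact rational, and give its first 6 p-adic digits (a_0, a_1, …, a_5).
Σ a^n = 1/(1 − a) = 1/6254;  first 6 digits = (1, 0, 2, 10, 3, 1)

v_13(a) = 2 ≥ 1, so the series converges in ℤ_13 to 1/(1 − a) = 1/(1 − (-6253)) = 1/6254. Expand this rational in ℤ_13: compute digits iteratively via d_i = x_i mod 13, x_{i+1} = (x_i − d_i)/13. The first 6 digits are (1, 0, 2, 10, 3, 1).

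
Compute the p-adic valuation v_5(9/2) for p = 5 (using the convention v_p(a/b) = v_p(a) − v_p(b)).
v_5(9/2) = 0

Factor powers of 5 from the numerator and denominator of the reduced fraction: 9 = 5^0 · 9 and 2 = 5^0 · 2. Apply v_p(a/b) = v_p(a) − v_p(b): v_5(9/2) = 0 − 0 = 0.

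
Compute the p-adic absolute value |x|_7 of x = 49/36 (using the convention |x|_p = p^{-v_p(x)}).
|49/36|_7 = 1/49

Step 1 — compute v_7(x) by factoring powers of 7 out of the numerator and denominator: v_7(49/36) = 2. Step 2 — apply |x|_p = p^{-v_p(x)} = 7^{-2} = 1/49.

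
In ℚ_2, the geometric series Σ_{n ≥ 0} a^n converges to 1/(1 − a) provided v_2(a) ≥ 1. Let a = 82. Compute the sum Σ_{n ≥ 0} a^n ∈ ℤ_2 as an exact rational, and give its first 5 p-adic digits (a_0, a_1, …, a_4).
Σ a^n = 1/(1 − a) = -1/81;  first 5 digits = (1, 1, 1, 1, 0)

v_2(a) = 1 ≥ 1, so the series converges in ℤ_2 to 1/(1 − a) = 1/(1 − 82) = -1/81. Expand this rational in ℤ_2: compute digits iteratively via d_i = x_i mod 2, x_{i+1} = (x_i − d_i)/2. The first 5 digits are (1, 1, 1, 1, 0).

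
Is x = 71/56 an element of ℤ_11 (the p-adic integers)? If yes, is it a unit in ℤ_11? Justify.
x ∈ ℤ_11^× (unit); v_11(x) = 0

ℤ_11 = {x ∈ ℚ_11 : v_11(x) ≥ 0} and ℤ_11^× = {x ∈ ℤ_11 : v_11(x) = 0}. Here v_11(71/56) = v_11(num) − v_11(den) = 0; compare against these criteria.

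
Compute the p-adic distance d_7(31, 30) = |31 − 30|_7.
d_7(31, 30) = 1

Step 1 — x − y = 31 − 30 = 1. Step 2 — v_7(1) = 0 (factor: 1 = (7^0 · 1); the sign does not affect v_p). Step 3 — |x − y|_7 = 7^{0} = 1.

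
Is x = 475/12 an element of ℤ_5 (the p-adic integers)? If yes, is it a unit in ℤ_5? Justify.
x ∈ ℤ_5 but not a unit; v_5(x) = 2 > 0

ℤ_5 = {x ∈ ℚ_5 : v_5(x) ≥ 0} and ℤ_5^× = {x ∈ ℤ_5 : v_5(x) = 0}. Here v_5(475/12) = v_5(num) − v_5(den) = 2; compare against these criteria.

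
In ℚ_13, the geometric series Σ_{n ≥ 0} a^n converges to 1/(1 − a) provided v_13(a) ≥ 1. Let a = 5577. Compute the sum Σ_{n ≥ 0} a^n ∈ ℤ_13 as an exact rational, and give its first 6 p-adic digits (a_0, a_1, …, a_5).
Σ a^n = 1/(1 − a) = -1/5576;  first 6 digits = (1, 0, 7, 2, 10, 5)

v_13(a) = 2 ≥ 1, so the series converges in ℤ_13 to 1/(1 − a) = 1/(1 − 5577) = -1/5576. Expand this rational in ℤ_13: compute digits iteratively via d_i = x_i mod 13, x_{i+1} = (x_i − d_i)/13. The first 6 digits are (1, 0, 7, 2, 10, 5).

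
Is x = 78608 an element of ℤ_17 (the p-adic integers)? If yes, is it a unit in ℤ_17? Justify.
x ∈ ℤ_17 but not a unit; v_17(x) = 3 > 0

ℤ_17 = {x ∈ ℚ_17 : v_17(x) ≥ 0} and ℤ_17^× = {x ∈ ℤ_17 : v_17(x) = 0}. Here v_17(78608) = v_17(num) − v_17(den) = 3; compare against these criteria.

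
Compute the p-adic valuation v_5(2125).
v_5(2125) = 3

v_5(n) is the largest exponent k such that 5^k divides n. Factor out: 2125 = 5^3 · 17. (Sign doesn't affect v_p.) So v_5(2125) = 3.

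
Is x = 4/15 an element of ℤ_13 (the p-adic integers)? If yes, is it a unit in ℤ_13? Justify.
x ∈ ℤ_13^× (unit); v_13(x) = 0

ℤ_13 = {x ∈ ℚ_13 : v_13(x) ≥ 0} and ℤ_13^× = {x ∈ ℤ_13 : v_13(x) = 0}. Here v_13(4/15) = v_13(num) − v_13(den) = 0; compare against these criteria.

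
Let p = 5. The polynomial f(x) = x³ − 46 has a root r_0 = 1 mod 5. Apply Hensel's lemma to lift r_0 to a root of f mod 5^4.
r_3 = 416 (mod 625)

Hensel: r_{i+1} = r_i − f(r_i)/f′(r_i) mod 5^{i+2}, where f′(x) = 3x². Iterate:
  r_0 = 1 (mod 5)
  r_1 = 16 (mod 25)
  r_2 = 41 (mod 125)
  r_3 = 416 (mod 625)
Final: r = 416 with f(r) ≡ 0 mod 5^4.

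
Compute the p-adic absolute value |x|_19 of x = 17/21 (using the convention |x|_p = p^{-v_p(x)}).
|17/21|_19 = 1

Step 1 — compute v_19(x) by factoring powers of 19 out of the numerator and denominator: v_19(17/21) = 0. Step 2 — apply |x|_p = p^{-v_p(x)} = 19^{0} = 1.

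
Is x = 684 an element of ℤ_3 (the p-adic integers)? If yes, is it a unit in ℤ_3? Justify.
x ∈ ℤ_3 but not a unit; v_3(x) = 2 > 0

ℤ_3 = {x ∈ ℚ_3 : v_3(x) ≥ 0} and ℤ_3^× = {x ∈ ℤ_3 : v_3(x) = 0}. Here v_3(684) = v_3(num) − v_3(den) = 2; compare against these criteria.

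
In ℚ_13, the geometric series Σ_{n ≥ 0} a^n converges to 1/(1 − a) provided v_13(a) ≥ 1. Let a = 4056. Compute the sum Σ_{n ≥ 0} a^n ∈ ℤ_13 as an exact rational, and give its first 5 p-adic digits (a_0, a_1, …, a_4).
Σ a^n = 1/(1 − a) = -1/4055;  first 5 digits = (1, 0, 11, 1, 4)

v_13(a) = 2 ≥ 1, so the series converges in ℤ_13 to 1/(1 − a) = 1/(1 − 4056) = -1/4055. Expand this rational in ℤ_13: compute digits iteratively via d_i = x_i mod 13, x_{i+1} = (x_i − d_i)/13. The first 5 digits are (1, 0, 11, 1, 4).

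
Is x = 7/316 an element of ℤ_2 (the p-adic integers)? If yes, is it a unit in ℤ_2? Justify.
x ∉ ℤ_2 (v_2(x) = -2 < 0)

ℤ_2 = {x ∈ ℚ_2 : v_2(x) ≥ 0} and ℤ_2^× = {x ∈ ℤ_2 : v_2(x) = 0}. Here v_2(7/316) = v_2(num) − v_2(den) = -2; compare against these criteria.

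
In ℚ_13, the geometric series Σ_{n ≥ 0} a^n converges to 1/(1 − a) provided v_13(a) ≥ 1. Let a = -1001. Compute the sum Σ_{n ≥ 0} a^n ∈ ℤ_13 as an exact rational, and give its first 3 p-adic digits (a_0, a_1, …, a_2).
Σ a^n = 1/(1 − a) = 1/1002;  first 3 digits = (1, 1, 8)

v_13(a) = 1 ≥ 1, so the series converges in ℤ_13 to 1/(1 − a) = 1/(1 − (-1001)) = 1/1002. Expand this rational in ℤ_13: compute digits iteratively via d_i = x_i mod 13, x_{i+1} = (x_i − d_i)/13. The first 3 digits are (1, 1, 8).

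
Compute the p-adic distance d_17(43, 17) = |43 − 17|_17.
d_17(43, 17) = 1

Step 1 — x − y = 43 − 17 = 26. Step 2 — v_17(26) = 0 (factor: 26 = (17^0 · 26); the sign does not affect v_p). Step 3 — |x − y|_17 = 17^{0} = 1.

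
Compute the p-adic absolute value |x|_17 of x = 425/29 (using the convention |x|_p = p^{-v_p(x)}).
|425/29|_17 = 1/17

Step 1 — compute v_17(x) by factoring powers of 17 out of the numerator and denominator: v_17(425/29) = 1. Step 2 — apply |x|_p = p^{-v_p(x)} = 17^{-1} = 1/17.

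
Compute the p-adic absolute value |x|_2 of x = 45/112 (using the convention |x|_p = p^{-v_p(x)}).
|45/112|_2 = 16

Step 1 — compute v_2(x) by factoring powers of 2 out of the numerator and denominator: v_2(45/112) = -4. Step 2 — apply |x|_p = p^{-v_p(x)} = 2^{4} = 16.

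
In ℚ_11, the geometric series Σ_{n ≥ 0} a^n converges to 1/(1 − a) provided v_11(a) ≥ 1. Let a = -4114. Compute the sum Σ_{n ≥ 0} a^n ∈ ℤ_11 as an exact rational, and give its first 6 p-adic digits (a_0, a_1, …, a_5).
Σ a^n = 1/(1 − a) = 1/4115;  first 6 digits = (1, 0, 10, 7, 0, 6)

v_11(a) = 2 ≥ 1, so the series converges in ℤ_11 to 1/(1 − a) = 1/(1 − (-4114)) = 1/4115. Expand this rational in ℤ_11: compute digits iteratively via d_i = x_i mod 11, x_{i+1} = (x_i − d_i)/11. The first 6 digits are (1, 0, 10, 7, 0, 6).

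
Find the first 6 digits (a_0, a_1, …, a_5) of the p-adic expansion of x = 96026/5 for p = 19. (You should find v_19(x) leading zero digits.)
(a_0, …, a_5) = (0, 0, 0, 18, 3, 15)

v_19(96026/5) = 3, so a_0 = ... = a_2 = 0. Factor out: x = 19^3 · u with u = 14/5 a unit in ℤ_19. Expand u iteratively via a_{v+i} = u_i mod 19, u_{i+1} = (u_i − a_{v+i})/19:
  u_0 = 14/5;  a_3 = 18;  u_1 = (u_0 − 18)/19 = -4/5
  u_1 = -4/5;  a_4 = 3;  u_2 = (u_1 − 3)/19 = -1/5
  u_2 = -1/5;  a_5 = 15;  u_3 = (u_2 − 15)/19 = -4/5
Digits: (0, 0, 0, 18, 3, 15).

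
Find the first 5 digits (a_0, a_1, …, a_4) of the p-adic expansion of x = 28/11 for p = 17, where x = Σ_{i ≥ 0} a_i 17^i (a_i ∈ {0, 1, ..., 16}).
(a_0, …, a_4) = (1, 14, 10, 4, 9)

v_17(28/11) = 0 (numerator and denominator both coprime to 17), so x ∈ ℤ_17^×. Compute digits iteratively via a_i = x_i mod 17, x_{i+1} = (x_i − a_i)/17, with x_0 = x:
  x_0 = 28/11;  a_0 = 1;  x_1 = (x_0 − 1)/17 = 1/11
  x_1 = 1/11;  a_1 = 14;  x_2 = (x_1 − 14)/17 = -9/11
  x_2 = -9/11;  a_2 = 10;  x_3 = (x_2 − 10)/17 = -7/11
  x_3 = -7/11;  a_3 = 4;  x_4 = (x_3 − 4)/17 = -3/11
  x_4 = -3/11;  a_4 = 9;  x_5 = (x_4 − 9)/17 = -6/11
Digits: (1, 14, 10, 4, 9).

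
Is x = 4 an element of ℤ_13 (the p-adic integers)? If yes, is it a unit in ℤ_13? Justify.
x ∈ ℤ_13^× (unit); v_13(x) = 0

ℤ_13 = {x ∈ ℚ_13 : v_13(x) ≥ 0} and ℤ_13^× = {x ∈ ℤ_13 : v_13(x) = 0}. Here v_13(4) = v_13(num) − v_13(den) = 0; compare against these criteria.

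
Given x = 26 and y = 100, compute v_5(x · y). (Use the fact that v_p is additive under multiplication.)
v_5(2600) = 2

v_p(x) = 0 (factor: 26 = 5^0 · 26); v_p(y) = 2 (factor: 100 = 5^2 · 4). Additivity: v_p(xy) = v_p(x) + v_p(y) = 0 + 2 = 2. (Direct check: xy = 2600 = 5^2 · (104).)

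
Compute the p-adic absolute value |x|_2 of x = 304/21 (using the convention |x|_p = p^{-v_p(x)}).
|304/21|_2 = 1/16

Step 1 — compute v_2(x) by factoring powers of 2 out of the numerator and denominator: v_2(304/21) = 4. Step 2 — apply |x|_p = p^{-v_p(x)} = 2^{-4} = 1/16.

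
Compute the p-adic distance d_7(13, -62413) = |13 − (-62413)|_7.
d_7(13, -62413) = 1/2401

Step 1 — x − y = 13 − (-62413) = 62426. Step 2 — v_7(62426) = 4 (factor: 62426 = (7^4 · 26); the sign does not affect v_p). Step 3 — |x − y|_7 = 7^{-4} = 1/2401.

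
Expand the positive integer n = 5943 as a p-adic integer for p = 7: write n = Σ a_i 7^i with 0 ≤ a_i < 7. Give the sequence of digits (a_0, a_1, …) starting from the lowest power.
(a_0, a_1, …) = (0, 2, 2, 3, 2)

Repeated division by 7 gives the digits low-to-high: 5943 = 2·7^1 + 2·7^2 + 3·7^3 + 2·7^4. Digit sequence: (0, 2, 2, 3, 2).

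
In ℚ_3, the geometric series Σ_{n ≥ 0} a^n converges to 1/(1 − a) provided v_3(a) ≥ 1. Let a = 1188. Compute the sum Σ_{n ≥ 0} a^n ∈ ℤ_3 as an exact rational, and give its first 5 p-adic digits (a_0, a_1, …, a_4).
Σ a^n = 1/(1 − a) = -1/1187;  first 5 digits = (1, 0, 0, 2, 2)

v_3(a) = 3 ≥ 1, so the series converges in ℤ_3 to 1/(1 − a) = 1/(1 − 1188) = -1/1187. Expand this rational in ℤ_3: compute digits iteratively via d_i = x_i mod 3, x_{i+1} = (x_i − d_i)/3. The first 5 digits are (1, 0, 0, 2, 2).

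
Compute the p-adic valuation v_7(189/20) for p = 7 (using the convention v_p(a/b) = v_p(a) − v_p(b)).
v_7(189/20) = 1

Factor powers of 7 from the numerator and denominator of the reduced fraction: 189 = 7^1 · 27 and 20 = 7^0 · 20. Apply v_p(a/b) = v_p(a) − v_p(b): v_7(189/20) = 1 − 0 = 1.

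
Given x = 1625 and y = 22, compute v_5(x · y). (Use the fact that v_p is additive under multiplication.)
v_5(35750) = 3

v_p(x) = 3 (factor: 1625 = 5^3 · 13); v_p(y) = 0 (factor: 22 = 5^0 · 22). Additivity: v_p(xy) = v_p(x) + v_p(y) = 3 + 0 = 3. (Direct check: xy = 35750 = 5^3 · (286).)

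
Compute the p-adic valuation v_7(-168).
v_7(-168) = 1

v_7(n) is the largest exponent k such that 7^k divides n. Factor out: -168 = -7^1 · 24. (Sign doesn't affect v_p.) So v_7(-168) = 1.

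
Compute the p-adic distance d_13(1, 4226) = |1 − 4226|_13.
d_13(1, 4226) = 1/169

Step 1 — x − y = 1 − 4226 = -4225. Step 2 — v_13(-4225) = 2 (factor: -4225 = −(13^2 · 25); the sign does not affect v_p). Step 3 — |x − y|_13 = 13^{-2} = 1/169.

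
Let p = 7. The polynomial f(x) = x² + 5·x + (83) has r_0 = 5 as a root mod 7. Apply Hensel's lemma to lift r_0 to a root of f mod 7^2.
r_1 = 19 (mod 49)

Hensel: r_{i+1} = r_i − f(r_i)·(f′(r_i))^{-1} mod 7^{i+2}, f′(x) = 2x + 5. Iterate:
  r_0 = 5 (mod 7)
  r_1 = 19 (mod 49)
Final: r = 19 satisfies f(r) ≡ 0 mod 7^2.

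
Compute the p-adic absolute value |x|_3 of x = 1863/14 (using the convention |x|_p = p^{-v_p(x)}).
|1863/14|_3 = 1/81

Step 1 — compute v_3(x) by factoring powers of 3 out of the numerator and denominator: v_3(1863/14) = 4. Step 2 — apply |x|_p = p^{-v_p(x)} = 3^{-4} = 1/81.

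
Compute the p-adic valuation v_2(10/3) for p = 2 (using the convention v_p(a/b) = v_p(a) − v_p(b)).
v_2(10/3) = 1

Factor powers of 2 from the numerator and denominator of the reduced fraction: 10 = 2^1 · 5 and 3 = 2^0 · 3. Apply v_p(a/b) = v_p(a) − v_p(b): v_2(10/3) = 1 − 0 = 1.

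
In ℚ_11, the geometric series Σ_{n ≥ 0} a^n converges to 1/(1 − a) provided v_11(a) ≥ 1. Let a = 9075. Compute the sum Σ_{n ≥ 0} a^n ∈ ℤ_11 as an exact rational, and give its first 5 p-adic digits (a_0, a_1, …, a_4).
Σ a^n = 1/(1 − a) = -1/9074;  first 5 digits = (1, 0, 9, 6, 4)

v_11(a) = 2 ≥ 1, so the series converges in ℤ_11 to 1/(1 − a) = 1/(1 − 9075) = -1/9074. Expand this rational in ℤ_11: compute digits iteratively via d_i = x_i mod 11, x_{i+1} = (x_i − d_i)/11. The first 5 digits are (1, 0, 9, 6, 4).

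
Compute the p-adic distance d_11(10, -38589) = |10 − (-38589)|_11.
d_11(10, -38589) = 1/1331

Step 1 — x − y = 10 − (-38589) = 38599. Step 2 — v_11(38599) = 3 (factor: 38599 = (11^3 · 29); the sign does not affect v_p). Step 3 — |x − y|_11 = 11^{-3} = 1/1331.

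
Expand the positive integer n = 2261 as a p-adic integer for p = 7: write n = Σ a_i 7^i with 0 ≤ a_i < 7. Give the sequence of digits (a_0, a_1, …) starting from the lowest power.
(a_0, a_1, …) = (0, 1, 4, 6)

Repeated division by 7 gives the digits low-to-high: 2261 = 1·7^1 + 4·7^2 + 6·7^3. Digit sequence: (0, 1, 4, 6).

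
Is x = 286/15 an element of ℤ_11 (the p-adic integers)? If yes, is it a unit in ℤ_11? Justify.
x ∈ ℤ_11 but not a unit; v_11(x) = 1 > 0

ℤ_11 = {x ∈ ℚ_11 : v_11(x) ≥ 0} and ℤ_11^× = {x ∈ ℤ_11 : v_11(x) = 0}. Here v_11(286/15) = v_11(num) − v_11(den) = 1; compare against these criteria.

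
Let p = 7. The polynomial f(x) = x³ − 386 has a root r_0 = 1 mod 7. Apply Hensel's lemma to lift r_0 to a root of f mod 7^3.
r_2 = 162 (mod 343)

Hensel: r_{i+1} = r_i − f(r_i)/f′(r_i) mod 7^{i+2}, where f′(x) = 3x². Iterate:
  r_0 = 1 (mod 7)
  r_1 = 15 (mod 49)
  r_2 = 162 (mod 343)
Final: r = 162 with f(r) ≡ 0 mod 7^3.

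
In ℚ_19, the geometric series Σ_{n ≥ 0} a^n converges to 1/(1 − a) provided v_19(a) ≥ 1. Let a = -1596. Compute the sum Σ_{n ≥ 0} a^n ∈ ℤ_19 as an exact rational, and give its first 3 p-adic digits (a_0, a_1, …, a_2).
Σ a^n = 1/(1 − a) = 1/1597;  first 3 digits = (1, 11, 2)

v_19(a) = 1 ≥ 1, so the series converges in ℤ_19 to 1/(1 − a) = 1/(1 − (-1596)) = 1/1597. Expand this rational in ℤ_19: compute digits iteratively via d_i = x_i mod 19, x_{i+1} = (x_i − d_i)/19. The first 3 digits are (1, 11, 2).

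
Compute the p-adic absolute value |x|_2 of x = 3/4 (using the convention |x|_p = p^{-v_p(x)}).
|3/4|_2 = 4

Step 1 — compute v_2(x) by factoring powers of 2 out of the numerator and denominator: v_2(3/4) = -2. Step 2 — apply |x|_p = p^{-v_p(x)} = 2^{2} = 4.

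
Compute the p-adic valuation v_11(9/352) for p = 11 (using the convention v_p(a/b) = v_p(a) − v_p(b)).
v_11(9/352) = -1

Factor powers of 11 from the numerator and denominator of the reduced fraction: 9 = 11^0 · 9 and 352 = 11^1 · 32. Apply v_p(a/b) = v_p(a) − v_p(b): v_11(9/352) = 0 − 1 = -1.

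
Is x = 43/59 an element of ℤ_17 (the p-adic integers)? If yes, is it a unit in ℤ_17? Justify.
x ∈ ℤ_17^× (unit); v_17(x) = 0

ℤ_17 = {x ∈ ℚ_17 : v_17(x) ≥ 0} and ℤ_17^× = {x ∈ ℤ_17 : v_17(x) = 0}. Here v_17(43/59) = v_17(num) − v_17(den) = 0; compare against these criteria.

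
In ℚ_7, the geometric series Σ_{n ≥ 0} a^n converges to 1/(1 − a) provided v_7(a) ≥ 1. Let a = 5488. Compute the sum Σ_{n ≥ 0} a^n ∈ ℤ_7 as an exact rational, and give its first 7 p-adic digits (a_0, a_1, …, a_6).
Σ a^n = 1/(1 − a) = -1/5487;  first 7 digits = (1, 0, 0, 2, 2, 0, 4)

v_7(a) = 3 ≥ 1, so the series converges in ℤ_7 to 1/(1 − a) = 1/(1 − 5488) = -1/5487. Expand this rational in ℤ_7: compute digits iteratively via d_i = x_i mod 7, x_{i+1} = (x_i − d_i)/7. The first 7 digits are (1, 0, 0, 2, 2, 0, 4).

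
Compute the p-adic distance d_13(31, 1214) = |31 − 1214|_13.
d_13(31, 1214) = 1/169

Step 1 — x − y = 31 − 1214 = -1183. Step 2 — v_13(-1183) = 2 (factor: -1183 = −(13^2 · 7); the sign does not affect v_p). Step 3 — |x − y|_13 = 13^{-2} = 1/169.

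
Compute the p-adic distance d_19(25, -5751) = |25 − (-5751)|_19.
d_19(25, -5751) = 1/361

Step 1 — x − y = 25 − (-5751) = 5776. Step 2 — v_19(5776) = 2 (factor: 5776 = (19^2 · 16); the sign does not affect v_p). Step 3 — |x − y|_19 = 19^{-2} = 1/361.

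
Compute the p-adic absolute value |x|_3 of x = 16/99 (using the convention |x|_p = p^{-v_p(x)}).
|16/99|_3 = 9

Step 1 — compute v_3(x) by factoring powers of 3 out of the numerator and denominator: v_3(16/99) = -2. Step 2 — apply |x|_p = p^{-v_p(x)} = 3^{2} = 9.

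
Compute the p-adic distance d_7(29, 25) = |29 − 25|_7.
d_7(29, 25) = 1

Step 1 — x − y = 29 − 25 = 4. Step 2 — v_7(4) = 0 (factor: 4 = (7^0 · 4); the sign does not affect v_p). Step 3 — |x − y|_7 = 7^{0} = 1.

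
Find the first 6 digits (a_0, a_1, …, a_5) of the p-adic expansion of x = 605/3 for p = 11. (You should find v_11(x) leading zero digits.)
(a_0, …, a_5) = (0, 0, 9, 3, 7, 3)

v_11(605/3) = 2, so a_0 = ... = a_1 = 0. Factor out: x = 11^2 · u with u = 5/3 a unit in ℤ_11. Expand u iteratively via a_{v+i} = u_i mod 11, u_{i+1} = (u_i − a_{v+i})/11:
  u_0 = 5/3;  a_2 = 9;  u_1 = (u_0 − 9)/11 = -2/3
  u_1 = -2/3;  a_3 = 3;  u_2 = (u_1 − 3)/11 = -1/3
  u_2 = -1/3;  a_4 = 7;  u_3 = (u_2 − 7)/11 = -2/3
  u_3 = -2/3;  a_5 = 3;  u_4 = (u_3 − 3)/11 = -1/3
Digits: (0, 0, 9, 3, 7, 3).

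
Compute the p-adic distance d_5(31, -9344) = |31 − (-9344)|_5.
d_5(31, -9344) = 1/3125

Step 1 — x − y = 31 − (-9344) = 9375. Step 2 — v_5(9375) = 5 (factor: 9375 = (5^5 · 3); the sign does not affect v_p). Step 3 — |x − y|_5 = 5^{-5} = 1/3125.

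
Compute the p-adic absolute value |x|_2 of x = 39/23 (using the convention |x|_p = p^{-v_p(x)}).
|39/23|_2 = 1

Step 1 — compute v_2(x) by factoring powers of 2 out of the numerator and denominator: v_2(39/23) = 0. Step 2 — apply |x|_p = p^{-v_p(x)} = 2^{0} = 1.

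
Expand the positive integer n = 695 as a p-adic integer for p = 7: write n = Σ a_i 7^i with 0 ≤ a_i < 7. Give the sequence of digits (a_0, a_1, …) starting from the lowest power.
(a_0, a_1, …) = (2, 1, 0, 2)

Repeated division by 7 gives the digits low-to-high: 695 = 2 + 1·7^1 + 2·7^3. Digit sequence: (2, 1, 0, 2).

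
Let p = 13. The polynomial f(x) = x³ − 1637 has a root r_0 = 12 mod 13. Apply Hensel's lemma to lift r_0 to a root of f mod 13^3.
r_2 = 2066 (mod 2197)

Hensel: r_{i+1} = r_i − f(r_i)/f′(r_i) mod 13^{i+2}, where f′(x) = 3x². Iterate:
  r_0 = 12 (mod 13)
  r_1 = 38 (mod 169)
  r_2 = 2066 (mod 2197)
Final: r = 2066 with f(r) ≡ 0 mod 13^3.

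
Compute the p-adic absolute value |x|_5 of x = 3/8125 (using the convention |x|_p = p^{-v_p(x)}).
|3/8125|_5 = 625

Step 1 — compute v_5(x) by factoring powers of 5 out of the numerator and denominator: v_5(3/8125) = -4. Step 2 — apply |x|_p = p^{-v_p(x)} = 5^{4} = 625.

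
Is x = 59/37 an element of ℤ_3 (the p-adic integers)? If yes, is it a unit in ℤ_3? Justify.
x ∈ ℤ_3^× (unit); v_3(x) = 0

ℤ_3 = {x ∈ ℚ_3 : v_3(x) ≥ 0} and ℤ_3^× = {x ∈ ℤ_3 : v_3(x) = 0}. Here v_3(59/37) = v_3(num) − v_3(den) = 0; compare against these criteria.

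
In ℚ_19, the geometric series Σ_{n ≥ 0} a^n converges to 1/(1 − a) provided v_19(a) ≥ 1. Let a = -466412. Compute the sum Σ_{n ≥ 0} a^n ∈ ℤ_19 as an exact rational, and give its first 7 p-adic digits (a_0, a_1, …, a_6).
Σ a^n = 1/(1 − a) = 1/466413;  first 7 digits = (1, 0, 0, 8, 15, 18, 6)

v_19(a) = 3 ≥ 1, so the series converges in ℤ_19 to 1/(1 − a) = 1/(1 − (-466412)) = 1/466413. Expand this rational in ℤ_19: compute digits iteratively via d_i = x_i mod 19, x_{i+1} = (x_i − d_i)/19. The first 7 digits are (1, 0, 0, 8, 15, 18, 6).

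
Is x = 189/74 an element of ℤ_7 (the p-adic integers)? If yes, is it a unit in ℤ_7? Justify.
x ∈ ℤ_7 but not a unit; v_7(x) = 1 > 0

ℤ_7 = {x ∈ ℚ_7 : v_7(x) ≥ 0} and ℤ_7^× = {x ∈ ℤ_7 : v_7(x) = 0}. Here v_7(189/74) = v_7(num) − v_7(den) = 1; compare against these criteria.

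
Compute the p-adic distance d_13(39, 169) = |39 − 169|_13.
d_13(39, 169) = 1/13

Step 1 — x − y = 39 − 169 = -130. Step 2 — v_13(-130) = 1 (factor: -130 = −(13^1 · 10); the sign does not affect v_p). Step 3 — |x − y|_13 = 13^{-1} = 1/13.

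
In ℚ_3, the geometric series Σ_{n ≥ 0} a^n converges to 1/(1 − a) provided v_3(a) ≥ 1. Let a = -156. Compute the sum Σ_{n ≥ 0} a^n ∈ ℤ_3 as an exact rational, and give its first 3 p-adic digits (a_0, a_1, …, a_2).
Σ a^n = 1/(1 − a) = 1/157;  first 3 digits = (1, 2, 1)

v_3(a) = 1 ≥ 1, so the series converges in ℤ_3 to 1/(1 − a) = 1/(1 − (-156)) = 1/157. Expand this rational in ℤ_3: compute digits iteratively via d_i = x_i mod 3, x_{i+1} = (x_i − d_i)/3. The first 3 digits are (1, 2, 1).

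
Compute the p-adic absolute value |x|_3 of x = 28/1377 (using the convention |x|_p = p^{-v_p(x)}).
|28/1377|_3 = 81

Step 1 — compute v_3(x) by factoring powers of 3 out of the numerator and denominator: v_3(28/1377) = -4. Step 2 — apply |x|_p = p^{-v_p(x)} = 3^{4} = 81.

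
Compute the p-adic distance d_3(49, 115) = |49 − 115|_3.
d_3(49, 115) = 1/3

Step 1 — x − y = 49 − 115 = -66. Step 2 — v_3(-66) = 1 (factor: -66 = −(3^1 · 22); the sign does not affect v_p). Step 3 — |x − y|_3 = 3^{-1} = 1/3.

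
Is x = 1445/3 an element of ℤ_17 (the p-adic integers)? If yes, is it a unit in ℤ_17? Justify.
x ∈ ℤ_17 but not a unit; v_17(x) = 2 > 0

ℤ_17 = {x ∈ ℚ_17 : v_17(x) ≥ 0} and ℤ_17^× = {x ∈ ℤ_17 : v_17(x) = 0}. Here v_17(1445/3) = v_17(num) − v_17(den) = 2; compare against these criteria.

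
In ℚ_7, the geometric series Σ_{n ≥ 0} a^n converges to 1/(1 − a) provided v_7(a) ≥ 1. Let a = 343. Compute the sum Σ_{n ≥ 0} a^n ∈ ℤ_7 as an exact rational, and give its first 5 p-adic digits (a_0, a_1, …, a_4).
Σ a^n = 1/(1 − a) = -1/342;  first 5 digits = (1, 0, 0, 1, 0)

v_7(a) = 3 ≥ 1, so the series converges in ℤ_7 to 1/(1 − a) = 1/(1 − 343) = -1/342. Expand this rational in ℤ_7: compute digits iteratively via d_i = x_i mod 7, x_{i+1} = (x_i − d_i)/7. The first 5 digits are (1, 0, 0, 1, 0).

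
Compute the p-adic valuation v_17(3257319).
v_17(3257319) = 4

v_17(n) is the largest exponent k such that 17^k divides n. Factor out: 3257319 = 17^4 · 39. (Sign doesn't affect v_p.) So v_17(3257319) = 4.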